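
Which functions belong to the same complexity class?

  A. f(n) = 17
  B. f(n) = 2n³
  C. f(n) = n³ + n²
B and C

Examining each function:
  A. 17 is O(1)
  B. 2n³ is O(n³)
  C. n³ + n² is O(n³)

Functions B and C both have the same complexity class.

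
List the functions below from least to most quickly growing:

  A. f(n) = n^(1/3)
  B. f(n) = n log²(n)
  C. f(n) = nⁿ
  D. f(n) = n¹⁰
A < B < D < C

Comparing growth rates:
A = n^(1/3) is O(n^(1/3))
B = n log²(n) is O(n log² n)
D = n¹⁰ is O(n¹⁰)
C = nⁿ is O(nⁿ)

Therefore, the order from slowest to fastest is: A < B < D < C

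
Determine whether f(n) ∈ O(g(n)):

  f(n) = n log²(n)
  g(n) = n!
True

f(n) = n log²(n) is O(n log² n), and g(n) = n! is O(n!).
Since O(n log² n) ⊆ O(n!) (f grows no faster than g), f(n) = O(g(n)) is true.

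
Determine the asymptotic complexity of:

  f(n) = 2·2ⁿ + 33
O(2ⁿ)

The dominant term in 2·2ⁿ + 33 is 2·2ⁿ, which is Θ(2ⁿ).
Lower-order terms (33) are asymptotically negligible.
Constants are absorbed, so the tightest bound is O(2ⁿ).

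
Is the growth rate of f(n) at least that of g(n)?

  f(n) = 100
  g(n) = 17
True

f(n) = 100 and g(n) = 17 are both O(1).
Big-Ω permits equal growth rates (f ≥ c·g for some c > 0), so f(n) = Ω(g(n)) is true.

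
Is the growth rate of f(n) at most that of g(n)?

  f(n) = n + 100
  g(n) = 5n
True

f(n) = n + 100 and g(n) = 5n are both O(n).
Big-O permits equal growth rates (f ≤ c·g for some c), so f(n) = O(g(n)) is true.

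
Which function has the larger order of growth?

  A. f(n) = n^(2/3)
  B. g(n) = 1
A

f(n) = n^(2/3) is O(n^(2/3)), while g(n) = 1 is O(1).
Since O(n^(2/3)) grows faster than O(1), f(n) dominates.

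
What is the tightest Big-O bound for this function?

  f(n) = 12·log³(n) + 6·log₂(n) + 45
O(log³ n)

The dominant term in 12·log³(n) + 6·log₂(n) + 45 is 12·log³(n), which is Θ(log³ n).
Lower-order terms (6·log₂(n), 45) are asymptotically negligible.
Constants are absorbed, so the tightest bound is O(log³ n).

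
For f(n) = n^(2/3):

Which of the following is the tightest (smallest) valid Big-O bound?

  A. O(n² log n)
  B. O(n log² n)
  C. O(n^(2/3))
C

f(n) = n^(2/3) is O(n^(2/3)).
All listed options are valid Big-O bounds (upper bounds),
but O(n^(2/3)) is the tightest (smallest valid bound).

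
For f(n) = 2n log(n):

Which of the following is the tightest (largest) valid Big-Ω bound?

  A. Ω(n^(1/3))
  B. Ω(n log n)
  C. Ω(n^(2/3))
B

f(n) = 2n log(n) is Ω(n log n).
All listed options are valid Big-Ω bounds (lower bounds),
but Ω(n log n) is the tightest (largest valid bound).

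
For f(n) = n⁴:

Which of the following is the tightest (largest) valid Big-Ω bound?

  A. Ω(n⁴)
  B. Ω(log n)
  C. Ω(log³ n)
A

f(n) = n⁴ is Ω(n⁴).
All listed options are valid Big-Ω bounds (lower bounds),
but Ω(n⁴) is the tightest (largest valid bound).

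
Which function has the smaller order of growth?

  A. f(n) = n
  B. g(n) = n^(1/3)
B

f(n) = n is O(n), while g(n) = n^(1/3) is O(n^(1/3)).
Since O(n^(1/3)) grows slower than O(n), g(n) is dominated.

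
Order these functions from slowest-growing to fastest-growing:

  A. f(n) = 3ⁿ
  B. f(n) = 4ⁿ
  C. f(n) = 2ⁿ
C < A < B

Comparing growth rates:
C = 2ⁿ is O(2ⁿ)
A = 3ⁿ is O(3ⁿ)
B = 4ⁿ is O(4ⁿ)

Therefore, the order from slowest to fastest is: C < A < B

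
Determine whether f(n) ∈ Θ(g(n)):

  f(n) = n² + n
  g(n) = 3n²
True

f(n) = n² + n and g(n) = 3n² are both O(n²).
Since they have the same asymptotic growth rate, f(n) = Θ(g(n)) is true.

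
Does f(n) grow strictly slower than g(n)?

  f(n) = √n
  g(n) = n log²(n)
True

f(n) = √n is O(√n), and g(n) = n log²(n) is O(n log² n).
Since O(√n) grows strictly slower than O(n log² n), f(n) = o(g(n)) is true.
This means lim(n→∞) f(n)/g(n) = 0.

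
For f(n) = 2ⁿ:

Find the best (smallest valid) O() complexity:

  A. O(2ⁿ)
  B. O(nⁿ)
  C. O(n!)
A

f(n) = 2ⁿ is O(2ⁿ).
All listed options are valid Big-O bounds (upper bounds),
but O(2ⁿ) is the tightest (smallest valid bound).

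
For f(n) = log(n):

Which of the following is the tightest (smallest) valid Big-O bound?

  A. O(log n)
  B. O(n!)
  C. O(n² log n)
A

f(n) = log(n) is O(log n).
All listed options are valid Big-O bounds (upper bounds),
but O(log n) is the tightest (smallest valid bound).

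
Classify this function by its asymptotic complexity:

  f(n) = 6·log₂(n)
O(log n)

The dominant term in 6·log₂(n) is 6·log₂(n), which is Θ(log n).
Constants are absorbed, so the tightest bound is O(log n).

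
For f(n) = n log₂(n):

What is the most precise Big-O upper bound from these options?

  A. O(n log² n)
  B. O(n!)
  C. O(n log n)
C

f(n) = n log₂(n) is O(n log n).
All listed options are valid Big-O bounds (upper bounds),
but O(n log n) is the tightest (smallest valid bound).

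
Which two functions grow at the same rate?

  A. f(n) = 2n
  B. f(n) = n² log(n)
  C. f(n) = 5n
A and C

Examining each function:
  A. 2n is O(n)
  B. n² log(n) is O(n² log n)
  C. 5n is O(n)

Functions A and C both have the same complexity class.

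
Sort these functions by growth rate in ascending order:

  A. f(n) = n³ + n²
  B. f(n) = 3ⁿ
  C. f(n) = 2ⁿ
A < C < B

Comparing growth rates:
A = n³ + n² is O(n³)
C = 2ⁿ is O(2ⁿ)
B = 3ⁿ is O(3ⁿ)

Therefore, the order from slowest to fastest is: A < C < B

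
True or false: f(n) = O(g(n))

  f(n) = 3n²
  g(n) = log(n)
False

f(n) = 3n² is O(n²), and g(n) = log(n) is O(log n).
Since O(n²) grows faster than O(log n), f(n) = O(g(n)) is false.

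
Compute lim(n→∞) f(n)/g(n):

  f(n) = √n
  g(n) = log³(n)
∞

Since √n (O(√n)) grows faster than log³(n) (O(log³ n)),
the ratio f(n)/g(n) → ∞ as n → ∞.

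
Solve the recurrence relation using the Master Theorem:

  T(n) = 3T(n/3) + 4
Θ(n)

Master Theorem: a = 3, b = 3, f(n) = 4.
Compute the critical exponent d = log₃(3) = 1.
Compare f(n) = Θ(1) against n^d:
  k = 0 < d = 1, so f(n) = O(n^(d-ε)) — Case 1.
  The recursion cost dominates: T(n) = Θ(n^d) = Θ(n).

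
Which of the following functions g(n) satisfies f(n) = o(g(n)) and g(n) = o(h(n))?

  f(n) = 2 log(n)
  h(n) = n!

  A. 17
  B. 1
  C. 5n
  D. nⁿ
C

We need g(n) with 2 log(n) = o(g(n)) and g(n) = o(n!), i.e. O(log n) ≺ g ≺ O(n!).
Check each option:
  A. 17 — O(1) does not grow strictly faster than f(n)
  B. 1 — O(1) does not grow strictly faster than f(n)
  C. 5n — O(n) is strictly between O(log n) and O(n!) ✓
  D. nⁿ — O(nⁿ) does not grow strictly slower than h(n)

Only option C (5n) lies strictly between.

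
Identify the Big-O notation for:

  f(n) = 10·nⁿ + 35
O(nⁿ)

The dominant term in 10·nⁿ + 35 is 10·nⁿ, which is Θ(nⁿ).
Lower-order terms (35) are asymptotically negligible.
Constants are absorbed, so the tightest bound is O(nⁿ).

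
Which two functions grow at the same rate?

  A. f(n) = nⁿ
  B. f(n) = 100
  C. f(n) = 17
B and C

Examining each function:
  A. nⁿ is O(nⁿ)
  B. 100 is O(1)
  C. 17 is O(1)

Functions B and C both have the same complexity class.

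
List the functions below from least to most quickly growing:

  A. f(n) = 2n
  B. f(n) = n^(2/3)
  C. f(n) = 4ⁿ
B < A < C

Comparing growth rates:
B = n^(2/3) is O(n^(2/3))
A = 2n is O(n)
C = 4ⁿ is O(4ⁿ)

Therefore, the order from slowest to fastest is: B < A < C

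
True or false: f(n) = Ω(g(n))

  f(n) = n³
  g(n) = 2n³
True

f(n) = n³ and g(n) = 2n³ are both O(n³).
Big-Ω permits equal growth rates (f ≥ c·g for some c > 0), so f(n) = Ω(g(n)) is true.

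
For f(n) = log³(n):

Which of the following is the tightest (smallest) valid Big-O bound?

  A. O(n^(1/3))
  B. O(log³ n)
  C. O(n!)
B

f(n) = log³(n) is O(log³ n).
All listed options are valid Big-O bounds (upper bounds),
but O(log³ n) is the tightest (smallest valid bound).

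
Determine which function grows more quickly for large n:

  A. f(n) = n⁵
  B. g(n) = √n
A

f(n) = n⁵ is O(n⁵), while g(n) = √n is O(√n).
Since O(n⁵) grows faster than O(√n), f(n) dominates.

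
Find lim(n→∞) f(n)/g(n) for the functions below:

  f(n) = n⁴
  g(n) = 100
∞

Since n⁴ (O(n⁴)) grows faster than 100 (O(1)),
the ratio f(n)/g(n) → ∞ as n → ∞.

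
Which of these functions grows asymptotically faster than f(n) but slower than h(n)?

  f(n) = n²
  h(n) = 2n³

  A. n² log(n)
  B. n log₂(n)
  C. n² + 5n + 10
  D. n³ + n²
A

We need g(n) with n² = o(g(n)) and g(n) = o(2n³), i.e. O(n²) ≺ g ≺ O(n³).
Check each option:
  A. n² log(n) — O(n² log n) is strictly between O(n²) and O(n³) ✓
  B. n log₂(n) — O(n log n) does not grow strictly faster than f(n)
  C. n² + 5n + 10 — O(n²) does not grow strictly faster than f(n)
  D. n³ + n² — O(n³) does not grow strictly slower than h(n)

Only option A (n² log(n)) lies strictly between.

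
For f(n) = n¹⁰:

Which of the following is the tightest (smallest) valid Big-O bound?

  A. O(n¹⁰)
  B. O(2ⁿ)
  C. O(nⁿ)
A

f(n) = n¹⁰ is O(n¹⁰).
All listed options are valid Big-O bounds (upper bounds),
but O(n¹⁰) is the tightest (smallest valid bound).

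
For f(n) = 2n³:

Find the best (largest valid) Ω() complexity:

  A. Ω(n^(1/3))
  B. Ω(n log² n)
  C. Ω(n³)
C

f(n) = 2n³ is Ω(n³).
All listed options are valid Big-Ω bounds (lower bounds),
but Ω(n³) is the tightest (largest valid bound).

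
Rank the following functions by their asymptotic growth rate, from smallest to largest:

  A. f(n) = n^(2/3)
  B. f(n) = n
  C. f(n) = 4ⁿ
A < B < C

Comparing growth rates:
A = n^(2/3) is O(n^(2/3))
B = n is O(n)
C = 4ⁿ is O(4ⁿ)

Therefore, the order from slowest to fastest is: A < B < C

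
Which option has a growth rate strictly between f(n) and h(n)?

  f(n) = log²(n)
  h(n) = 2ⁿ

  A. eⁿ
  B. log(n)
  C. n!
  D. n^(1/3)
D

We need g(n) with log²(n) = o(g(n)) and g(n) = o(2ⁿ), i.e. O(log² n) ≺ g ≺ O(2ⁿ).
Check each option:
  A. eⁿ — O(eⁿ) does not grow strictly slower than h(n)
  B. log(n) — O(log n) does not grow strictly faster than f(n)
  C. n! — O(n!) does not grow strictly slower than h(n)
  D. n^(1/3) — O(n^(1/3)) is strictly between O(log² n) and O(2ⁿ) ✓

Only option D (n^(1/3)) lies strictly between.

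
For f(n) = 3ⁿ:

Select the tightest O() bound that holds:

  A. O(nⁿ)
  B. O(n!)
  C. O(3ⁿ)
C

f(n) = 3ⁿ is O(3ⁿ).
All listed options are valid Big-O bounds (upper bounds),
but O(3ⁿ) is the tightest (smallest valid bound).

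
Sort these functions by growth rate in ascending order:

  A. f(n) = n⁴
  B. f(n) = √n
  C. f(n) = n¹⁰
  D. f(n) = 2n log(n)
B < D < A < C

Comparing growth rates:
B = √n is O(√n)
D = 2n log(n) is O(n log n)
A = n⁴ is O(n⁴)
C = n¹⁰ is O(n¹⁰)

Therefore, the order from slowest to fastest is: B < D < A < C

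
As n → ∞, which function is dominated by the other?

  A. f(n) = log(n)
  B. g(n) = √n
A

f(n) = log(n) is O(log n), while g(n) = √n is O(√n).
Since O(log n) grows slower than O(√n), f(n) is dominated.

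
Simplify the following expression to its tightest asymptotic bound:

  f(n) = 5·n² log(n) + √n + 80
Θ(n² log n)

Order the terms by growth rate: 80 ≺ √n ≺ 5·n² log(n).
The fastest-growing term 5·n² log(n) dominates as n → ∞; dropping its constant factor gives Θ(n² log n).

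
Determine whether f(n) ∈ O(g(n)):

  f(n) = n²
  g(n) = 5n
False

f(n) = n² is O(n²), and g(n) = 5n is O(n).
Since O(n²) grows faster than O(n), f(n) = O(g(n)) is false.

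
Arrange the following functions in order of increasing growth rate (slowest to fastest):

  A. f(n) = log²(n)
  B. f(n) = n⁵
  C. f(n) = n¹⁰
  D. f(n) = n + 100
A < D < B < C

Comparing growth rates:
A = log²(n) is O(log² n)
D = n + 100 is O(n)
B = n⁵ is O(n⁵)
C = n¹⁰ is O(n¹⁰)

Therefore, the order from slowest to fastest is: A < D < B < C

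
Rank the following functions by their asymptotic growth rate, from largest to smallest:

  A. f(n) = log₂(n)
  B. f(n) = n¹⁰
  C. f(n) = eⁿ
C > B > A

Comparing growth rates:
C = eⁿ is O(eⁿ)
B = n¹⁰ is O(n¹⁰)
A = log₂(n) is O(log n)

Therefore, the order from fastest to slowest is: C > B > A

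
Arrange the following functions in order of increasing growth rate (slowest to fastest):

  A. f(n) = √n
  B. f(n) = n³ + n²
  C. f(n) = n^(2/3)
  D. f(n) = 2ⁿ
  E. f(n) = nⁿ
A < C < B < D < E

Comparing growth rates:
A = √n is O(√n)
C = n^(2/3) is O(n^(2/3))
B = n³ + n² is O(n³)
D = 2ⁿ is O(2ⁿ)
E = nⁿ is O(nⁿ)

Therefore, the order from slowest to fastest is: A < C < B < D < E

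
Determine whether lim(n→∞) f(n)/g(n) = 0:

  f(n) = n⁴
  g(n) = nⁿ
True

f(n) = n⁴ is O(n⁴), and g(n) = nⁿ is O(nⁿ).
Since O(n⁴) grows strictly slower than O(nⁿ), f(n) = o(g(n)) is true.
This means lim(n→∞) f(n)/g(n) = 0.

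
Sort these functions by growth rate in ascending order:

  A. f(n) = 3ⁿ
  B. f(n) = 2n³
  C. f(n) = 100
C < B < A

Comparing growth rates:
C = 100 is O(1)
B = 2n³ is O(n³)
A = 3ⁿ is O(3ⁿ)

Therefore, the order from slowest to fastest is: C < B < A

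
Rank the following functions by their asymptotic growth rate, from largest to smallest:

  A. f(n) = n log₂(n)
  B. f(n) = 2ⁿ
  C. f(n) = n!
C > B > A

Comparing growth rates:
C = n! is O(n!)
B = 2ⁿ is O(2ⁿ)
A = n log₂(n) is O(n log n)

Therefore, the order from fastest to slowest is: C > B > A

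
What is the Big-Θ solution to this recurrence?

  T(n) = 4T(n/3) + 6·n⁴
Θ(n⁴)

Master Theorem: a = 4, b = 3, f(n) = 6·n⁴.
Compute the critical exponent d = log₃(4) = 1.262.
Compare f(n) = Θ(n⁴) against n^d:
  k = 4 > d = 1.262, so f(n) = Ω(n^(d+ε)) — Case 3.
  Regularity: a·(n/b)^4/n^4 = a/b^4 = 4/81 < 1 ✓.
  The top-level work dominates: T(n) = Θ(f(n)) = Θ(n⁴).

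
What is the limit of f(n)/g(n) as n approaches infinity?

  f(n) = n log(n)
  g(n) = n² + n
0

Since n log(n) (O(n log n)) grows slower than n² + n (O(n²)),
the ratio f(n)/g(n) → 0 as n → ∞.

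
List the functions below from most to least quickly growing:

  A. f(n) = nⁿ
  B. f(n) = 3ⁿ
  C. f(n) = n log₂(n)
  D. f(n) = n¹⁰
A > B > D > C

Comparing growth rates:
A = nⁿ is O(nⁿ)
B = 3ⁿ is O(3ⁿ)
D = n¹⁰ is O(n¹⁰)
C = n log₂(n) is O(n log n)

Therefore, the order from fastest to slowest is: A > B > D > C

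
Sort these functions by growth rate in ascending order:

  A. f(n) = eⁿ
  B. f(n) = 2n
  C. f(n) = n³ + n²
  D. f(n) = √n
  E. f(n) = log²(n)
E < D < B < C < A

Comparing growth rates:
E = log²(n) is O(log² n)
D = √n is O(√n)
B = 2n is O(n)
C = n³ + n² is O(n³)
A = eⁿ is O(eⁿ)

Therefore, the order from slowest to fastest is: E < D < B < C < A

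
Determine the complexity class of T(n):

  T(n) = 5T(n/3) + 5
Θ(n^log₃(5))

Master Theorem: a = 5, b = 3, f(n) = 5.
Compute the critical exponent d = log₃(5) = 1.465.
Compare f(n) = Θ(1) against n^d:
  k = 0 < d = 1.465, so f(n) = O(n^(d-ε)) — Case 1.
  The recursion cost dominates: T(n) = Θ(n^d) = Θ(n^log₃(5)).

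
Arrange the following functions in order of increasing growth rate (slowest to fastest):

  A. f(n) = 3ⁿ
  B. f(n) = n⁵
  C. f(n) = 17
C < B < A

Comparing growth rates:
C = 17 is O(1)
B = n⁵ is O(n⁵)
A = 3ⁿ is O(3ⁿ)

Therefore, the order from slowest to fastest is: C < B < A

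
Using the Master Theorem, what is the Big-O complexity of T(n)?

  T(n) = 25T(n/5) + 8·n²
Θ(n² log n)

Master Theorem: a = 25, b = 5, f(n) = 8·n².
Compute the critical exponent d = log₅(25) = 2.
Compare f(n) = Θ(n²) against n^d:
  k = 2 = d, so f(n) = Θ(n^d) — Case 2.
  Work is balanced across levels: T(n) = Θ(n^d log n) = Θ(n² log n).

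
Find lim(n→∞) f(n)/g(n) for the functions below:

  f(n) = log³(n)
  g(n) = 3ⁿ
0

Since log³(n) (O(log³ n)) grows slower than 3ⁿ (O(3ⁿ)),
the ratio f(n)/g(n) → 0 as n → ∞.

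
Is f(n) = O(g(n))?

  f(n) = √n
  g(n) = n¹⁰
True

f(n) = √n is O(√n), and g(n) = n¹⁰ is O(n¹⁰).
Since O(√n) ⊆ O(n¹⁰) (f grows no faster than g), f(n) = O(g(n)) is true.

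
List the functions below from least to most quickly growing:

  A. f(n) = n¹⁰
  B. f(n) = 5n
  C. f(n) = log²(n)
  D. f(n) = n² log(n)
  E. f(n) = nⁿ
C < B < D < A < E

Comparing growth rates:
C = log²(n) is O(log² n)
B = 5n is O(n)
D = n² log(n) is O(n² log n)
A = n¹⁰ is O(n¹⁰)
E = nⁿ is O(nⁿ)

Therefore, the order from slowest to fastest is: C < B < D < A < E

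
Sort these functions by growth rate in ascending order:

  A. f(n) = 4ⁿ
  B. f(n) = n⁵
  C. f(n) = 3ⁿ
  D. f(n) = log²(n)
D < B < C < A

Comparing growth rates:
D = log²(n) is O(log² n)
B = n⁵ is O(n⁵)
C = 3ⁿ is O(3ⁿ)
A = 4ⁿ is O(4ⁿ)

Therefore, the order from slowest to fastest is: D < B < C < A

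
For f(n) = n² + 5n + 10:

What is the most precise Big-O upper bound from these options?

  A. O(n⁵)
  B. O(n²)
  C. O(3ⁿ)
B

f(n) = n² + 5n + 10 is O(n²).
All listed options are valid Big-O bounds (upper bounds),
but O(n²) is the tightest (smallest valid bound).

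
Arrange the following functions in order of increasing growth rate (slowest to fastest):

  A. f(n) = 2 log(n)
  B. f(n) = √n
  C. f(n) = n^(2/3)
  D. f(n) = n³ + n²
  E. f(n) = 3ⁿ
A < B < C < D < E

Comparing growth rates:
A = 2 log(n) is O(log n)
B = √n is O(√n)
C = n^(2/3) is O(n^(2/3))
D = n³ + n² is O(n³)
E = 3ⁿ is O(3ⁿ)

Therefore, the order from slowest to fastest is: A < B < C < D < E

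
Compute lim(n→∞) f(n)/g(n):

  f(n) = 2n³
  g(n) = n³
2

Since 2n³ and n³ have the same growth rate (O(n³)),
the ratio converges to a constant: 2.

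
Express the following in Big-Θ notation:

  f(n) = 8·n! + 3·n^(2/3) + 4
Θ(n!)

Order the terms by growth rate: 4 ≺ 3·n^(2/3) ≺ 8·n!.
The fastest-growing term 8·n! dominates as n → ∞; dropping its constant factor gives Θ(n!).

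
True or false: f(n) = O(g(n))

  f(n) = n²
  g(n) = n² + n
True

f(n) = n² and g(n) = n² + n are both O(n²).
Big-O permits equal growth rates (f ≤ c·g for some c), so f(n) = O(g(n)) is true.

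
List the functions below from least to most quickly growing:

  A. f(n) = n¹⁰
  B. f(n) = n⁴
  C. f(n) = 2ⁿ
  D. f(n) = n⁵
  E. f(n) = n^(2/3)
E < B < D < A < C

Comparing growth rates:
E = n^(2/3) is O(n^(2/3))
B = n⁴ is O(n⁴)
D = n⁵ is O(n⁵)
A = n¹⁰ is O(n¹⁰)
C = 2ⁿ is O(2ⁿ)

Therefore, the order from slowest to fastest is: E < B < D < A < C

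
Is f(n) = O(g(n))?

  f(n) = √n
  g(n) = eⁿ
True

f(n) = √n is O(√n), and g(n) = eⁿ is O(eⁿ).
Since O(√n) ⊆ O(eⁿ) (f grows no faster than g), f(n) = O(g(n)) is true.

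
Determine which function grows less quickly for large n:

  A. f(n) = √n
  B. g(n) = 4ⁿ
A

f(n) = √n is O(√n), while g(n) = 4ⁿ is O(4ⁿ).
Since O(√n) grows slower than O(4ⁿ), f(n) is dominated.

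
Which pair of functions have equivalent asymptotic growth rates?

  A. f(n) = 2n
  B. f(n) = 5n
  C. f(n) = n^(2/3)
A and B

Examining each function:
  A. 2n is O(n)
  B. 5n is O(n)
  C. n^(2/3) is O(n^(2/3))

Functions A and B both have the same complexity class.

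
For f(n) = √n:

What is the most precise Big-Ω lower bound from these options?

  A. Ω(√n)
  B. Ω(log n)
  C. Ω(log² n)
A

f(n) = √n is Ω(√n).
All listed options are valid Big-Ω bounds (lower bounds),
but Ω(√n) is the tightest (largest valid bound).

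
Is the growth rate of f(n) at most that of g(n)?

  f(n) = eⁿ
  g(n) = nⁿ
True

f(n) = eⁿ is O(eⁿ), and g(n) = nⁿ is O(nⁿ).
Since O(eⁿ) ⊆ O(nⁿ) (f grows no faster than g), f(n) = O(g(n)) is true.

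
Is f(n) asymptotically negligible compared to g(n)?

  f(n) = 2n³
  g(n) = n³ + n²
False

f(n) = 2n³ is O(n³), and g(n) = n³ + n² is O(n³).
Since they have the same growth rate, f(n) = o(g(n)) is false.
(f = o(g) requires f to grow strictly slower, not equal.)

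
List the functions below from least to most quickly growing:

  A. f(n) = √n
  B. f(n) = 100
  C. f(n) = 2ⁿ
B < A < C

Comparing growth rates:
B = 100 is O(1)
A = √n is O(√n)
C = 2ⁿ is O(2ⁿ)

Therefore, the order from slowest to fastest is: B < A < C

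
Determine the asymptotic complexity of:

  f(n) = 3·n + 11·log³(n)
O(n)

The dominant term in 3·n + 11·log³(n) is 3·n, which is Θ(n).
Lower-order terms (11·log³(n)) are asymptotically negligible.
Constants are absorbed, so the tightest bound is O(n).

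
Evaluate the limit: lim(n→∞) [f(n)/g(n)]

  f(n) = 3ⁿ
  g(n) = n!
0

Since 3ⁿ (O(3ⁿ)) grows slower than n! (O(n!)),
the ratio f(n)/g(n) → 0 as n → ∞.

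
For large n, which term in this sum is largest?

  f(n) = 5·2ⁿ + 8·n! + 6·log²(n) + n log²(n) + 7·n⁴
8·n!

Looking at each term:
  - 5·2ⁿ is O(2ⁿ)
  - 8·n! is O(n!)
  - 6·log²(n) is O(log² n)
  - n log²(n) is O(n log² n)
  - 7·n⁴ is O(n⁴)

The term 8·n! (O(n!)) grows fastest and dominates all others.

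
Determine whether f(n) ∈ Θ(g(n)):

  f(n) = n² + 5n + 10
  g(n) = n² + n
True

f(n) = n² + 5n + 10 and g(n) = n² + n are both O(n²).
Since they have the same asymptotic growth rate, f(n) = Θ(g(n)) is true.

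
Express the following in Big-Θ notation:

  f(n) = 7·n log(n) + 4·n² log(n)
Θ(n² log n)

Order the terms by growth rate: 7·n log(n) ≺ 4·n² log(n).
The fastest-growing term 4·n² log(n) dominates as n → ∞; dropping its constant factor gives Θ(n² log n).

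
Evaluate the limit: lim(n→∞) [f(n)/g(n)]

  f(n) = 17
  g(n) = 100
17/100

Since 17 and 100 have the same growth rate (O(1)),
the ratio converges to a constant: 17/100.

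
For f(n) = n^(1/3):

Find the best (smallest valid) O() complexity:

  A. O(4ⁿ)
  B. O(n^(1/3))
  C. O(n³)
B

f(n) = n^(1/3) is O(n^(1/3)).
All listed options are valid Big-O bounds (upper bounds),
but O(n^(1/3)) is the tightest (smallest valid bound).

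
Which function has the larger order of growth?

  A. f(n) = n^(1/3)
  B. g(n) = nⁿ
B

f(n) = n^(1/3) is O(n^(1/3)), while g(n) = nⁿ is O(nⁿ).
Since O(nⁿ) grows faster than O(n^(1/3)), g(n) dominates.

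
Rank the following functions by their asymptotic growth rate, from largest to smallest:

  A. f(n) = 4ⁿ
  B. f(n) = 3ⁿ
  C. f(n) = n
A > B > C

Comparing growth rates:
A = 4ⁿ is O(4ⁿ)
B = 3ⁿ is O(3ⁿ)
C = n is O(n)

Therefore, the order from fastest to slowest is: A > B > C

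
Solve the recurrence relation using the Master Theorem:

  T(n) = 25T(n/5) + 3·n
Θ(n²)

Master Theorem: a = 25, b = 5, f(n) = 3·n.
Compute the critical exponent d = log₅(25) = 2.
Compare f(n) = Θ(n) against n^d:
  k = 1 < d = 2, so f(n) = O(n^(d-ε)) — Case 1.
  The recursion cost dominates: T(n) = Θ(n^d) = Θ(n²).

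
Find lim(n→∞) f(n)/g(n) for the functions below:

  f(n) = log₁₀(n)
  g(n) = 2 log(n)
1/(2*log(10))

Since log₁₀(n) and 2 log(n) have the same growth rate (O(log n)),
the ratio converges to a constant: 1/(2*log(10)).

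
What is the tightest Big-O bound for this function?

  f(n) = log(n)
O(log n)

The dominant term in log(n) is log(n), which is Θ(log n).
Constants are absorbed, so the tightest bound is O(log n).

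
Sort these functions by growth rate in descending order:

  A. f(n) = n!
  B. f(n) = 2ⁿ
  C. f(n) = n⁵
A > B > C

Comparing growth rates:
A = n! is O(n!)
B = 2ⁿ is O(2ⁿ)
C = n⁵ is O(n⁵)

Therefore, the order from fastest to slowest is: A > B > C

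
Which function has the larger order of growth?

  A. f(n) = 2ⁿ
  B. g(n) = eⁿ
B

f(n) = 2ⁿ is O(2ⁿ), while g(n) = eⁿ is O(eⁿ).
Since O(eⁿ) grows faster than O(2ⁿ), g(n) dominates.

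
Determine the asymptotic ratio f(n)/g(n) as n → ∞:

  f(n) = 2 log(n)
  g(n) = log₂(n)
log(4)

Since 2 log(n) and log₂(n) have the same growth rate (O(log n)),
the ratio converges to a constant: log(4).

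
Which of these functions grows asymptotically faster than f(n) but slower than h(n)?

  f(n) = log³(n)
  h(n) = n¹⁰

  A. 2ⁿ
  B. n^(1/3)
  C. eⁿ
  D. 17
B

We need g(n) with log³(n) = o(g(n)) and g(n) = o(n¹⁰), i.e. O(log³ n) ≺ g ≺ O(n¹⁰).
Check each option:
  A. 2ⁿ — O(2ⁿ) does not grow strictly slower than h(n)
  B. n^(1/3) — O(n^(1/3)) is strictly between O(log³ n) and O(n¹⁰) ✓
  C. eⁿ — O(eⁿ) does not grow strictly slower than h(n)
  D. 17 — O(1) does not grow strictly faster than f(n)

Only option B (n^(1/3)) lies strictly between.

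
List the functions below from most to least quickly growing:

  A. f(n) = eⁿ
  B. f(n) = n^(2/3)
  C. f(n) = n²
A > C > B

Comparing growth rates:
A = eⁿ is O(eⁿ)
C = n² is O(n²)
B = n^(2/3) is O(n^(2/3))

Therefore, the order from fastest to slowest is: A > C > B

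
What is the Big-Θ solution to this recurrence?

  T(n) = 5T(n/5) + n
Θ(n log n)

Master Theorem: a = 5, b = 5, f(n) = n.
Compute the critical exponent d = log₅(5) = 1.
Compare f(n) = Θ(n) against n^d:
  k = 1 = d, so f(n) = Θ(n^d) — Case 2.
  Work is balanced across levels: T(n) = Θ(n^d log n) = Θ(n log n).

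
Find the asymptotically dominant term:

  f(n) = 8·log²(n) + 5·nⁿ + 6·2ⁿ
5·nⁿ

Looking at each term:
  - 8·log²(n) is O(log² n)
  - 5·nⁿ is O(nⁿ)
  - 6·2ⁿ is O(2ⁿ)

The term 5·nⁿ (O(nⁿ)) grows fastest and dominates all others.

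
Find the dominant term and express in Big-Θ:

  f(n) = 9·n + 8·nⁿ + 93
Θ(nⁿ)

Order the terms by growth rate: 93 ≺ 9·n ≺ 8·nⁿ.
The fastest-growing term 8·nⁿ dominates as n → ∞; dropping its constant factor gives Θ(nⁿ).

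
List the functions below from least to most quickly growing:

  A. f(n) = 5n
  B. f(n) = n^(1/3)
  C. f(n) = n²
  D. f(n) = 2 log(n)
D < B < A < C

Comparing growth rates:
D = 2 log(n) is O(log n)
B = n^(1/3) is O(n^(1/3))
A = 5n is O(n)
C = n² is O(n²)

Therefore, the order from slowest to fastest is: D < B < A < C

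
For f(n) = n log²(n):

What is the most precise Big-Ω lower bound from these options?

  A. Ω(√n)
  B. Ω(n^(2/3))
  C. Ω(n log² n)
C

f(n) = n log²(n) is Ω(n log² n).
All listed options are valid Big-Ω bounds (lower bounds),
but Ω(n log² n) is the tightest (largest valid bound).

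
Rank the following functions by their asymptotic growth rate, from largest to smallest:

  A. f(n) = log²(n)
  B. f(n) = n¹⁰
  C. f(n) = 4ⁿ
C > B > A

Comparing growth rates:
C = 4ⁿ is O(4ⁿ)
B = n¹⁰ is O(n¹⁰)
A = log²(n) is O(log² n)

Therefore, the order from fastest to slowest is: C > B > A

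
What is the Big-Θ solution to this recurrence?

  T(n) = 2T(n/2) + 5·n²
Θ(n²)

Master Theorem: a = 2, b = 2, f(n) = 5·n².
Compute the critical exponent d = log₂(2) = 1.
Compare f(n) = Θ(n²) against n^d:
  k = 2 > d = 1, so f(n) = Ω(n^(d+ε)) — Case 3.
  Regularity: a·(n/b)^2/n^2 = a/b^2 = 2/4 < 1 ✓.
  The top-level work dominates: T(n) = Θ(f(n)) = Θ(n²).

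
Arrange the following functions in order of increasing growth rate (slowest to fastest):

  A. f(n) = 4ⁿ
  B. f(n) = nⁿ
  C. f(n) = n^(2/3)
C < A < B

Comparing growth rates:
C = n^(2/3) is O(n^(2/3))
A = 4ⁿ is O(4ⁿ)
B = nⁿ is O(nⁿ)

Therefore, the order from slowest to fastest is: C < A < B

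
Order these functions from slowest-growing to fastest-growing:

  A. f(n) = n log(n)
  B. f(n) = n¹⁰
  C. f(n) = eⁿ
A < B < C

Comparing growth rates:
A = n log(n) is O(n log n)
B = n¹⁰ is O(n¹⁰)
C = eⁿ is O(eⁿ)

Therefore, the order from slowest to fastest is: A < B < C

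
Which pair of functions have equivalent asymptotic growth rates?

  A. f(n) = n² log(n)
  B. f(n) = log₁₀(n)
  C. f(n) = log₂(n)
B and C

Examining each function:
  A. n² log(n) is O(n² log n)
  B. log₁₀(n) is O(log n)
  C. log₂(n) is O(log n)

Functions B and C both have the same complexity class.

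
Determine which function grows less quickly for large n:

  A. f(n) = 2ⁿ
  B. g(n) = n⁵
B

f(n) = 2ⁿ is O(2ⁿ), while g(n) = n⁵ is O(n⁵).
Since O(n⁵) grows slower than O(2ⁿ), g(n) is dominated.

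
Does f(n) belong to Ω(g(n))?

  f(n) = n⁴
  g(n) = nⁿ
False

f(n) = n⁴ is O(n⁴), and g(n) = nⁿ is O(nⁿ).
Since O(n⁴) grows slower than O(nⁿ), f(n) = Ω(g(n)) is false.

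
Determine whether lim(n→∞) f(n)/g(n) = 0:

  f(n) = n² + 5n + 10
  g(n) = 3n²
False

f(n) = n² + 5n + 10 is O(n²), and g(n) = 3n² is O(n²).
Since they have the same growth rate, f(n) = o(g(n)) is false.
(f = o(g) requires f to grow strictly slower, not equal.)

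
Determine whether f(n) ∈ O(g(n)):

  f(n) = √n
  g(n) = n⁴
True

f(n) = √n is O(√n), and g(n) = n⁴ is O(n⁴).
Since O(√n) ⊆ O(n⁴) (f grows no faster than g), f(n) = O(g(n)) is true.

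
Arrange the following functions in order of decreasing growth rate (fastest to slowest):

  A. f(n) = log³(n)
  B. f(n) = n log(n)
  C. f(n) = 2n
B > C > A

Comparing growth rates:
B = n log(n) is O(n log n)
C = 2n is O(n)
A = log³(n) is O(log³ n)

Therefore, the order from fastest to slowest is: B > C > A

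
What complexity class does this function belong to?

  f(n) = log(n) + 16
O(log n)

The dominant term in log(n) + 16 is log(n), which is Θ(log n).
Lower-order terms (16) are asymptotically negligible.
Constants are absorbed, so the tightest bound is O(log n).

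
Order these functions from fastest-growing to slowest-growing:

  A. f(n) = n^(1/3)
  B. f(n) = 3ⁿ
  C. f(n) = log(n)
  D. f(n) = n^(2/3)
B > D > A > C

Comparing growth rates:
B = 3ⁿ is O(3ⁿ)
D = n^(2/3) is O(n^(2/3))
A = n^(1/3) is O(n^(1/3))
C = log(n) is O(log n)

Therefore, the order from fastest to slowest is: B > D > A > C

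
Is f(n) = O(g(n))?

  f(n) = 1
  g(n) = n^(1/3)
True

f(n) = 1 is O(1), and g(n) = n^(1/3) is O(n^(1/3)).
Since O(1) ⊆ O(n^(1/3)) (f grows no faster than g), f(n) = O(g(n)) is true.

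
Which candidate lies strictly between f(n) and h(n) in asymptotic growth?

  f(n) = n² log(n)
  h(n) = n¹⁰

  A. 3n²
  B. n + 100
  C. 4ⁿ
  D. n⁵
D

We need g(n) with n² log(n) = o(g(n)) and g(n) = o(n¹⁰), i.e. O(n² log n) ≺ g ≺ O(n¹⁰).
Check each option:
  A. 3n² — O(n²) does not grow strictly faster than f(n)
  B. n + 100 — O(n) does not grow strictly faster than f(n)
  C. 4ⁿ — O(4ⁿ) does not grow strictly slower than h(n)
  D. n⁵ — O(n⁵) is strictly between O(n² log n) and O(n¹⁰) ✓

Only option D (n⁵) lies strictly between.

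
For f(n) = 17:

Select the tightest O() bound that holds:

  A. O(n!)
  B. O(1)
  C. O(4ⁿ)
B

f(n) = 17 is O(1).
All listed options are valid Big-O bounds (upper bounds),
but O(1) is the tightest (smallest valid bound).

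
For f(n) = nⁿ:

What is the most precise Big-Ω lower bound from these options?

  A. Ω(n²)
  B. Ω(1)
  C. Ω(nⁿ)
C

f(n) = nⁿ is Ω(nⁿ).
All listed options are valid Big-Ω bounds (lower bounds),
but Ω(nⁿ) is the tightest (largest valid bound).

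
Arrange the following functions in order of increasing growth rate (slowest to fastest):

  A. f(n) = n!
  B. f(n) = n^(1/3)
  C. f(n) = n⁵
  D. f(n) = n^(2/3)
B < D < C < A

Comparing growth rates:
B = n^(1/3) is O(n^(1/3))
D = n^(2/3) is O(n^(2/3))
C = n⁵ is O(n⁵)
A = n! is O(n!)

Therefore, the order from slowest to fastest is: B < D < C < A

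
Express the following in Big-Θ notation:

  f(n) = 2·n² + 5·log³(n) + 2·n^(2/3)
Θ(n²)

Order the terms by growth rate: 5·log³(n) ≺ 2·n^(2/3) ≺ 2·n².
The fastest-growing term 2·n² dominates as n → ∞; dropping its constant factor gives Θ(n²).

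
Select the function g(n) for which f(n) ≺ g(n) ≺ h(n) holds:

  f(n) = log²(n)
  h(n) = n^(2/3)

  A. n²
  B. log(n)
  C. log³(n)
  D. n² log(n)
C

We need g(n) with log²(n) = o(g(n)) and g(n) = o(n^(2/3)), i.e. O(log² n) ≺ g ≺ O(n^(2/3)).
Check each option:
  A. n² — O(n²) does not grow strictly slower than h(n)
  B. log(n) — O(log n) does not grow strictly faster than f(n)
  C. log³(n) — O(log³ n) is strictly between O(log² n) and O(n^(2/3)) ✓
  D. n² log(n) — O(n² log n) does not grow strictly slower than h(n)

Only option C (log³(n)) lies strictly between.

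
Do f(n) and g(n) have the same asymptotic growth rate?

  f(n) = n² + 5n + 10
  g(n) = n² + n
True

f(n) = n² + 5n + 10 and g(n) = n² + n are both O(n²).
Since they have the same asymptotic growth rate, f(n) = Θ(g(n)) is true.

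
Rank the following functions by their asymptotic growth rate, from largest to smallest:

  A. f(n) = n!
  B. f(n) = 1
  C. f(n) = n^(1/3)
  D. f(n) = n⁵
A > D > C > B

Comparing growth rates:
A = n! is O(n!)
D = n⁵ is O(n⁵)
C = n^(1/3) is O(n^(1/3))
B = 1 is O(1)

Therefore, the order from fastest to slowest is: A > D > C > B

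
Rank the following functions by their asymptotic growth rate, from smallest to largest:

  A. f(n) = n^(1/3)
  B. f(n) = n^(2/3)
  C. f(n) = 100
C < A < B

Comparing growth rates:
C = 100 is O(1)
A = n^(1/3) is O(n^(1/3))
B = n^(2/3) is O(n^(2/3))

Therefore, the order from slowest to fastest is: C < A < B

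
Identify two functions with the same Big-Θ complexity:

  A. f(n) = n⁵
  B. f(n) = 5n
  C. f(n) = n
B and C

Examining each function:
  A. n⁵ is O(n⁵)
  B. 5n is O(n)
  C. n is O(n)

Functions B and C both have the same complexity class.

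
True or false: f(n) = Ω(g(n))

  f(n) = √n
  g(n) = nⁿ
False

f(n) = √n is O(√n), and g(n) = nⁿ is O(nⁿ).
Since O(√n) grows slower than O(nⁿ), f(n) = Ω(g(n)) is false.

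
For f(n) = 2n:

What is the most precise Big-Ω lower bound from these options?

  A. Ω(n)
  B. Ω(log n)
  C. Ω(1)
A

f(n) = 2n is Ω(n).
All listed options are valid Big-Ω bounds (lower bounds),
but Ω(n) is the tightest (largest valid bound).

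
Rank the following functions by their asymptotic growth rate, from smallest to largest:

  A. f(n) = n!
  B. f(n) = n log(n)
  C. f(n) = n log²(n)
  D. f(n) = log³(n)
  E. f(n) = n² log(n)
D < B < C < E < A

Comparing growth rates:
D = log³(n) is O(log³ n)
B = n log(n) is O(n log n)
C = n log²(n) is O(n log² n)
E = n² log(n) is O(n² log n)
A = n! is O(n!)

Therefore, the order from slowest to fastest is: D < B < C < E < A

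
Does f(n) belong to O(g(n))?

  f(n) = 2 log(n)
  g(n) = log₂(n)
True

f(n) = 2 log(n) and g(n) = log₂(n) are both O(log n).
Big-O permits equal growth rates (f ≤ c·g for some c), so f(n) = O(g(n)) is true.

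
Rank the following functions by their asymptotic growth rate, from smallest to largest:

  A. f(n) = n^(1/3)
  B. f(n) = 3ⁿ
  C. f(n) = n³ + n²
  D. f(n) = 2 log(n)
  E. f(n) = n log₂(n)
D < A < E < C < B

Comparing growth rates:
D = 2 log(n) is O(log n)
A = n^(1/3) is O(n^(1/3))
E = n log₂(n) is O(n log n)
C = n³ + n² is O(n³)
B = 3ⁿ is O(3ⁿ)

Therefore, the order from slowest to fastest is: D < A < E < C < B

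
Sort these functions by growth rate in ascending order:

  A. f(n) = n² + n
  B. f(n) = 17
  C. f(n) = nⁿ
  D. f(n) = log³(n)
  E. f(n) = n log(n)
B < D < E < A < C

Comparing growth rates:
B = 17 is O(1)
D = log³(n) is O(log³ n)
E = n log(n) is O(n log n)
A = n² + n is O(n²)
C = nⁿ is O(nⁿ)

Therefore, the order from slowest to fastest is: B < D < E < A < C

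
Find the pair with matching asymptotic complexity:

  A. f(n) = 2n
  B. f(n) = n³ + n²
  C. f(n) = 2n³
B and C

Examining each function:
  A. 2n is O(n)
  B. n³ + n² is O(n³)
  C. 2n³ is O(n³)

Functions B and C both have the same complexity class.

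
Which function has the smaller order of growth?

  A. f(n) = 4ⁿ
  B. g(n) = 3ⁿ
B

f(n) = 4ⁿ is O(4ⁿ), while g(n) = 3ⁿ is O(3ⁿ).
Since O(3ⁿ) grows slower than O(4ⁿ), g(n) is dominated.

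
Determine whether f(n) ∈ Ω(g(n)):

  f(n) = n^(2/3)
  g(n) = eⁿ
False

f(n) = n^(2/3) is O(n^(2/3)), and g(n) = eⁿ is O(eⁿ).
Since O(n^(2/3)) grows slower than O(eⁿ), f(n) = Ω(g(n)) is false.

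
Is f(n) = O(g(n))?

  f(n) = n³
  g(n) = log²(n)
False

f(n) = n³ is O(n³), and g(n) = log²(n) is O(log² n).
Since O(n³) grows faster than O(log² n), f(n) = O(g(n)) is false.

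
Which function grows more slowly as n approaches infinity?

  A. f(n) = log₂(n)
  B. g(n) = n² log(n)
A

f(n) = log₂(n) is O(log n), while g(n) = n² log(n) is O(n² log n).
Since O(log n) grows slower than O(n² log n), f(n) is dominated.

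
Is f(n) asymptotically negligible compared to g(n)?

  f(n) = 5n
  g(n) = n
False

f(n) = 5n is O(n), and g(n) = n is O(n).
Since they have the same growth rate, f(n) = o(g(n)) is false.
(f = o(g) requires f to grow strictly slower, not equal.)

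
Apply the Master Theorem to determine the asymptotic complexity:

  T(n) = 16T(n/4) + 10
Θ(n²)

Master Theorem: a = 16, b = 4, f(n) = 10.
Compute the critical exponent d = log₄(16) = 2.
Compare f(n) = Θ(1) against n^d:
  k = 0 < d = 2, so f(n) = O(n^(d-ε)) — Case 1.
  The recursion cost dominates: T(n) = Θ(n^d) = Θ(n²).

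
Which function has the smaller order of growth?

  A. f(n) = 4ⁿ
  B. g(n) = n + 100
B

f(n) = 4ⁿ is O(4ⁿ), while g(n) = n + 100 is O(n).
Since O(n) grows slower than O(4ⁿ), g(n) is dominated.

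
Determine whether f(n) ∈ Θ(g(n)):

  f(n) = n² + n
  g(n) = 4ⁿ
False

f(n) = n² + n is O(n²), and g(n) = 4ⁿ is O(4ⁿ).
Since they have different growth rates, f(n) = Θ(g(n)) is false.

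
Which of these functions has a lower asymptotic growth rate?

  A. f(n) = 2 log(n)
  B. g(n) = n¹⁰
A

f(n) = 2 log(n) is O(log n), while g(n) = n¹⁰ is O(n¹⁰).
Since O(log n) grows slower than O(n¹⁰), f(n) is dominated.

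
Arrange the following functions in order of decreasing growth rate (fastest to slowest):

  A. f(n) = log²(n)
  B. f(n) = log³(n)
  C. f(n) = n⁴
C > B > A

Comparing growth rates:
C = n⁴ is O(n⁴)
B = log³(n) is O(log³ n)
A = log²(n) is O(log² n)

Therefore, the order from fastest to slowest is: C > B > A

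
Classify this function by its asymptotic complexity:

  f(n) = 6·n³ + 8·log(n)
O(n³)

The dominant term in 6·n³ + 8·log(n) is 6·n³, which is Θ(n³).
Lower-order terms (8·log(n)) are asymptotically negligible.
Constants are absorbed, so the tightest bound is O(n³).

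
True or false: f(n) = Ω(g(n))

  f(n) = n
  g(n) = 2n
True

f(n) = n and g(n) = 2n are both O(n).
Big-Ω permits equal growth rates (f ≥ c·g for some c > 0), so f(n) = Ω(g(n)) is true.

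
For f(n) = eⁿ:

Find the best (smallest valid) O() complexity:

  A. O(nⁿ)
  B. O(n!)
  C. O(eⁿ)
C

f(n) = eⁿ is O(eⁿ).
All listed options are valid Big-O bounds (upper bounds),
but O(eⁿ) is the tightest (smallest valid bound).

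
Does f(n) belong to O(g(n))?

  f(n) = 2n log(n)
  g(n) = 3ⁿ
True

f(n) = 2n log(n) is O(n log n), and g(n) = 3ⁿ is O(3ⁿ).
Since O(n log n) ⊆ O(3ⁿ) (f grows no faster than g), f(n) = O(g(n)) is true.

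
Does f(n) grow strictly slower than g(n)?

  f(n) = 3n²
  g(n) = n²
False

f(n) = 3n² is O(n²), and g(n) = n² is O(n²).
Since they have the same growth rate, f(n) = o(g(n)) is false.
(f = o(g) requires f to grow strictly slower, not equal.)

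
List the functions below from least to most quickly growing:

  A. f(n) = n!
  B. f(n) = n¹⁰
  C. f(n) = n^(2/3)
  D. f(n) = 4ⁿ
C < B < D < A

Comparing growth rates:
C = n^(2/3) is O(n^(2/3))
B = n¹⁰ is O(n¹⁰)
D = 4ⁿ is O(4ⁿ)
A = n! is O(n!)

Therefore, the order from slowest to fastest is: C < B < D < A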